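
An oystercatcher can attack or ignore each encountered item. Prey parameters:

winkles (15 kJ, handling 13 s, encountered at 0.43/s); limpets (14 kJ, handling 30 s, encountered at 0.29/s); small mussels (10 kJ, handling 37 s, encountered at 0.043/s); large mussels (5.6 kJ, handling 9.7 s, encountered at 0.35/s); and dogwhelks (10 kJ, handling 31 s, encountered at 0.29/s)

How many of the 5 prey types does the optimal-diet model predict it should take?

Rank by E/h (kJ/s): winkles 1.15, large mussels 0.577, limpets 0.467, dogwhelks 0.323, small mussels 0.27. Include each in turn until the next type's E/h falls below the running intake rate.
Rate on top 1: 0.9788. large mussels: 0.577 < 0.9788 → exclude; stop.
Optimal diet: winkles — 1 of 5 types.

1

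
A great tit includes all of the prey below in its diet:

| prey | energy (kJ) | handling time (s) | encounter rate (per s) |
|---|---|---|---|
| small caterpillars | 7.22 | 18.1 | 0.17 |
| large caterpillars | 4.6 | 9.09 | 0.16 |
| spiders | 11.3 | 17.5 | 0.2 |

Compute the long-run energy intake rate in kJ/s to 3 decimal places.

0.468 kJ/s

Energy encountered per unit search time: 0.17×7.22 + 0.16×4.6 + 0.2×11.3 = 4.223 kJ/s.
Handling time per unit search time: 0.17×18.1 + 0.16×9.09 + 0.2×17.5 = 8.031.
Rate = 4.223/(1 + 8.031) = 0.4676 kJ/s.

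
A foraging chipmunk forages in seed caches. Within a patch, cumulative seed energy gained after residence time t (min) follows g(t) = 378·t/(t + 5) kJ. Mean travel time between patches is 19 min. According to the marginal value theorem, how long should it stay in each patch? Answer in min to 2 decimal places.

9.75 min

By the marginal value theorem, leave when the instantaneous gain rate g'(t) equals the habitat-wide average g(t)/(T + t).
g'(t) = 378·5/(t + 5)². Setting 378·5/(t+5)² = 378t/[(t+5)(19+t)] gives 5(19+t) = t(t+5), so t² = 5×19 = 95.
t* = √95 = 9.747 min.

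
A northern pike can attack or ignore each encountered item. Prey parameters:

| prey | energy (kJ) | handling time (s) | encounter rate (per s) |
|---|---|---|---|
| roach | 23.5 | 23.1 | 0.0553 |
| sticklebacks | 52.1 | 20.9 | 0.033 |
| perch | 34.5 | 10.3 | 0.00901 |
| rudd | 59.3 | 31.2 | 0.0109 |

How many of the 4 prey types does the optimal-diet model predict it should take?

3

Profitabilities (E/h, kJ/s): perch 3.35, sticklebacks 2.49, rudd 1.9, roach 1.02. Add prey in this order while the next type's profitability exceeds the intake rate on those already taken.
Rate on top 1: 0.2844. sticklebacks: 2.49 > 0.2844 → include.
Rate on top 2: 1.139. rudd: 1.9 > 1.139 → include.
Rate on top 3: 1.261. roach: 1.02 < 1.261 → exclude; stop.
Optimal diet: perch, sticklebacks, rudd — 3 of 4 types.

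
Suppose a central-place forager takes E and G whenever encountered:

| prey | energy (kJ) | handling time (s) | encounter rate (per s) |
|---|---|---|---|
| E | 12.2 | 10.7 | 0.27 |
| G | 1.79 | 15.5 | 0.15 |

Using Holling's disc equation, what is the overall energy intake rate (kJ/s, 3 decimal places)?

0.573 kJ/s

Energy encountered per unit search time: 0.27×12.2 + 0.15×1.79 = 3.562 kJ/s.
Handling time per unit search time: 0.27×10.7 + 0.15×15.5 = 5.214.
Rate = 3.562/(1 + 5.214) = 0.5733 kJ/s.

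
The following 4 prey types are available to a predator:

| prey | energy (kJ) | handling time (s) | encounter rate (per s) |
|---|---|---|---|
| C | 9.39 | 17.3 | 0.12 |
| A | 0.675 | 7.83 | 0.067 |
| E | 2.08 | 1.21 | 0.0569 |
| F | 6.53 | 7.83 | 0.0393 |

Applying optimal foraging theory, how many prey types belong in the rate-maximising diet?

3

Rank by E/h (kJ/s): E 1.72, F 0.834, C 0.543, A 0.0862. Include each in turn until the next type's E/h falls below the running intake rate.
Rate on top 1: 0.1107. F: 0.834 > 0.1107 → include.
Rate on top 2: 0.2724. C: 0.543 > 0.2724 → include.
Rate on top 3: 0.435. A: 0.0862 < 0.435 → exclude; stop.
Optimal diet: E, F, C — 3 of 4 types.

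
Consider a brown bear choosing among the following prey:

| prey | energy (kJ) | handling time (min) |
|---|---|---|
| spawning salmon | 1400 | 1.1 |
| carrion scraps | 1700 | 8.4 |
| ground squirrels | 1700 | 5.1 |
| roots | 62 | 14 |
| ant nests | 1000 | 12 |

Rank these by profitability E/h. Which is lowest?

roots

Profitability E/h (kJ/min): spawning salmon = 1400/1.1 = 1.27e+03, carrion scraps = 1700/8.4 = 202, ground squirrels = 1700/5.1 = 333, roots = 62/14 = 4.43, ant nests = 1000/12 = 83.3.
Ranked: spawning salmon > ground squirrels > carrion scraps > ant nests > roots.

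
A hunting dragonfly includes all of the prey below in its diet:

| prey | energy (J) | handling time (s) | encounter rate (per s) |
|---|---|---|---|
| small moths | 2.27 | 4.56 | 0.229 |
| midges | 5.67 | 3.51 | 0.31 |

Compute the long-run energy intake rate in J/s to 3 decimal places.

0.727 J/s

R = Σλ_iE_i / (1 + Σλ_ih_i)
Numerator: 0.229×2.27 + 0.31×5.67 = 2.278
Denominator: 1 + 0.229×4.56 + 0.31×3.51 = 3.132
R = 2.278/3.132 = 0.7271 J/s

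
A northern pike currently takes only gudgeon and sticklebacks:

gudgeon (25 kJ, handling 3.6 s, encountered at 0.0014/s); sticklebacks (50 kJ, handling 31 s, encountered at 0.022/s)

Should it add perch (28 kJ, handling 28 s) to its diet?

On gudgeon and sticklebacks alone, R = ΣλE/(1+Σλh) = 1.135/1.687 = 0.6728 kJ/s.
Profitability of perch: 28/28 = 1 kJ/s.
Since 1 > R, including perch increases the long-run rate.

Yes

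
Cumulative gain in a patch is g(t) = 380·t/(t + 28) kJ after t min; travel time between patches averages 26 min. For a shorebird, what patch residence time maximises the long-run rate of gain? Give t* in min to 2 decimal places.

26.98 min

Optimal t* satisfies g'(t*) = g(t*)/(T + t*).
g'(t) = 380·28/(t + 28)². Setting 380·28/(t+28)² = 380t/[(t+28)(26+t)] gives 28(26+t) = t(t+28), so t² = 28×26 = 728.
t* = √728 = 26.98 min.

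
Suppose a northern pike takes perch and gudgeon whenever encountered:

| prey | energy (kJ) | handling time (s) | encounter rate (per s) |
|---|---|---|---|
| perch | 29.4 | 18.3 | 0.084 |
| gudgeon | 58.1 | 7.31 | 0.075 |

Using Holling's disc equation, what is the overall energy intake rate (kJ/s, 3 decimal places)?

R = (0.084×29.4 + 0.075×58.1) / (1 + 0.084×18.3 + 0.075×7.31) = 6.827/3.085 = 2.213 kJ/s.

2.213 kJ/s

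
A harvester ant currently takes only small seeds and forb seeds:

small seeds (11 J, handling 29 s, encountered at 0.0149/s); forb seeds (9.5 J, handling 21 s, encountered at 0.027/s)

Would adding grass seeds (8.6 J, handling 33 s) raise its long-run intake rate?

Yes

On small seeds and forb seeds alone, R = ΣλE/(1+Σλh) = 0.4204/1.999 = 0.2103 J/s.
Profitability of grass seeds: 8.6/33 = 0.2606 J/s.
0.2606 > 0.2103, so adding grass seeds raises the average — include it.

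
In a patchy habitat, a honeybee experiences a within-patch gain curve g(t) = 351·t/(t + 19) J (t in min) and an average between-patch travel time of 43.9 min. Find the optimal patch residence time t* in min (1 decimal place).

Optimal t* satisfies g'(t*) = g(t*)/(T + t*).
g'(t) = 351·19/(t + 19)². Setting 351·19/(t+19)² = 351t/[(t+19)(43.9+t)] gives 19(43.9+t) = t(t+19), so t² = 19×43.9 = 834.1.
t* = √834.1 = 28.88 min.

28.9 min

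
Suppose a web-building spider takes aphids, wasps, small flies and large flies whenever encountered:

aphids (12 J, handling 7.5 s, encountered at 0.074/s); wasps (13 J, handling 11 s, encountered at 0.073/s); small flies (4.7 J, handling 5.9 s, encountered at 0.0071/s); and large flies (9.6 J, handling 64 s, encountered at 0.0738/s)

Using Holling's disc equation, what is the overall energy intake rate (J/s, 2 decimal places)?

0.36 J/s

Energy encountered per unit search time: 0.074×12 + 0.073×13 + 0.0071×4.7 + 0.0738×9.6 = 2.579 J/s.
Handling time per unit search time: 0.074×7.5 + 0.073×11 + 0.0071×5.9 + 0.0738×64 = 6.123.
Rate = 2.579/(1 + 6.123) = 0.362 J/s.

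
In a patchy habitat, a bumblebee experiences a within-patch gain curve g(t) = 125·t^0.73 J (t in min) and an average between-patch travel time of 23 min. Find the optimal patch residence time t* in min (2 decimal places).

62.19 min

Maximise g(t)/(T+t): set derivative to zero → g'(t)(T+t) = g(t).
g'(t) = 0.73·125·t^-0.27. Setting 0.73·125·t^-0.27 = 125·t^0.73/(23+t) gives 0.73(23+t) = t, so 0.27·t = 0.73×23.
t* = 0.73×23/0.27 = 62.19 min.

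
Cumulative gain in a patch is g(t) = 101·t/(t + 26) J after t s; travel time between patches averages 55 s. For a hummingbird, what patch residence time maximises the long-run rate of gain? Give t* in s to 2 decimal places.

Maximise g(t)/(T+t): set derivative to zero → g'(t)(T+t) = g(t).
g'(t) = 101·26/(t + 26)². Setting 101·26/(t+26)² = 101t/[(t+26)(55+t)] gives 26(55+t) = t(t+26), so t² = 26×55 = 1430.
t* = √1430 = 37.82 s.

37.82 s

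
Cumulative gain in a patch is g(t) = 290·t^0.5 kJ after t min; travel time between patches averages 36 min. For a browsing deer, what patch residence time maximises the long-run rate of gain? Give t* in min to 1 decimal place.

By the marginal value theorem, leave when the instantaneous gain rate g'(t) equals the habitat-wide average g(t)/(T + t).
g'(t) = 0.5·290·t^-0.5. Setting 0.5·290·t^-0.5 = 290·t^0.5/(36+t) gives 0.5(36+t) = t, so 0.50·t = 0.5×36.
t* = 0.5×36/0.50 = 36 min.

36.0 min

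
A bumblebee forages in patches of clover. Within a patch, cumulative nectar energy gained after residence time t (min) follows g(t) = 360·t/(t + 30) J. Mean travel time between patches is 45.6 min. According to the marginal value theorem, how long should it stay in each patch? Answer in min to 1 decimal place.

37.0 min

Optimal t* satisfies g'(t*) = g(t*)/(T + t*).
g'(t) = 360·30/(t + 30)². Setting 360·30/(t+30)² = 360t/[(t+30)(45.6+t)] gives 30(45.6+t) = t(t+30), so t² = 30×45.6 = 1368.
t* = √1368 = 36.99 min.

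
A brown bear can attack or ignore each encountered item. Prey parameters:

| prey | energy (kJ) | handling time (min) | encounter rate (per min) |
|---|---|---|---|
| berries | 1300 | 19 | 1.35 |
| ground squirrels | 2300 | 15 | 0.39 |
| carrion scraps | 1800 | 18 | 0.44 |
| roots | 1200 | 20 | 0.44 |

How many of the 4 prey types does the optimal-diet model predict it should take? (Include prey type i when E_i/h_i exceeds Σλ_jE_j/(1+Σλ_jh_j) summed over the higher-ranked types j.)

Rank by E/h (kJ/min): ground squirrels 153, carrion scraps 100, berries 68.4, roots 60. Include each in turn until the next type's E/h falls below the running intake rate.
Rate on top 1: 130.9. carrion scraps: 100 < 130.9 → exclude; stop.
Optimal diet: ground squirrels — 1 of 4 types.

1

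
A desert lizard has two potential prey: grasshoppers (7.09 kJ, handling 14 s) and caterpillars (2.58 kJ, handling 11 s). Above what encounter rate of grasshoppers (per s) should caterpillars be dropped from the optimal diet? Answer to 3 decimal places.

At the threshold, the rate on grasshoppers alone equals the profitability of caterpillars: λ·7.09/(1 + λ·14) = 2.58/11 = 0.2345.
Rearranging, λ(7.09 − 0.2345×14) = 0.2345, so λ = 0.2345/3.806 = 0.06162 per s.

0.062 per s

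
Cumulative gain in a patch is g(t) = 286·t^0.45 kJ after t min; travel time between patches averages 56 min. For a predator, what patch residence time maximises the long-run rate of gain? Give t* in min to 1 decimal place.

45.8 min

By the marginal value theorem, leave when the instantaneous gain rate g'(t) equals the habitat-wide average g(t)/(T + t).
g'(t) = 0.45·286·t^-0.55. Setting 0.45·286·t^-0.55 = 286·t^0.45/(56+t) gives 0.45(56+t) = t, so 0.55·t = 0.45×56.
t* = 0.45×56/0.55 = 45.82 min.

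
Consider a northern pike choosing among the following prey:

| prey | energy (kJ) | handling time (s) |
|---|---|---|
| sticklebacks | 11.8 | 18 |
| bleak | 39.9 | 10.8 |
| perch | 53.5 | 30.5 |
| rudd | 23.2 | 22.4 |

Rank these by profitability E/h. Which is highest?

bleak

Profitability E/h (kJ/s): sticklebacks = 11.8/18 = 0.656, bleak = 39.9/10.8 = 3.69, perch = 53.5/30.5 = 1.75, rudd = 23.2/22.4 = 1.04.
Ranked: bleak > perch > rudd > sticklebacks.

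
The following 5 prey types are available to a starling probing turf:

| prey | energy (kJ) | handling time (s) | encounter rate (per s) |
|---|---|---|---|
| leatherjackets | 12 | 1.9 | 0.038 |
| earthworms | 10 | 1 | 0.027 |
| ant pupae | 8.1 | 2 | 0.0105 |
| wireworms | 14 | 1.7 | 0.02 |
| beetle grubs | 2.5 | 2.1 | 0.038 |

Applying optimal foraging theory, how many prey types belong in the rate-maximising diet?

5

E/h in descending order: earthworms 10, wireworms 8.24, leatherjackets 6.32, ant pupae 4.05, beetle grubs 1.19 kJ/s. The optimal diet is the largest prefix of this list for which every included type satisfies E_i/h_i > R on the types above it.
Rate on top 1: 0.2629. wireworms: 8.24 > 0.2629 → include.
Rate on top 2: 0.5184. leatherjackets: 6.32 > 0.5184 → include.
Rate on top 3: 0.8878. ant pupae: 4.05 > 0.8878 → include.
Rate on top 4: 0.9453. beetle grubs: 1.19 > 0.9453 → include.
Optimal diet: earthworms, wireworms, leatherjackets, ant pupae, beetle grubs — 5 of 5 types.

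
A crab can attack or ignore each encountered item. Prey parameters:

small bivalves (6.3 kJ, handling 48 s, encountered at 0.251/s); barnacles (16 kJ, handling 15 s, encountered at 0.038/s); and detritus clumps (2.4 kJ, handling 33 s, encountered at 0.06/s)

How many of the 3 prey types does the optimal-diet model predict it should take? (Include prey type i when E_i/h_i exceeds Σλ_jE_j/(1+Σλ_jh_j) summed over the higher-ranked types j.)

1

E/h in descending order: barnacles 1.07, small bivalves 0.131, detritus clumps 0.0727 kJ/s. The optimal diet is the largest prefix of this list for which every included type satisfies E_i/h_i > R on the types above it.
Rate on top 1: 0.3873. small bivalves: 0.131 < 0.3873 → exclude; stop.
Optimal diet: barnacles — 1 of 3 types.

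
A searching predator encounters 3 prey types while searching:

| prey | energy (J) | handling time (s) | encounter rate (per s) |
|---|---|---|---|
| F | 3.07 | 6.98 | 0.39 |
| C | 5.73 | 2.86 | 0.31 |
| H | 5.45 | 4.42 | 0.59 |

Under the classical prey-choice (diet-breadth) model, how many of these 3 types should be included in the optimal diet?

Profitabilities (E/h, J/s): C 2, H 1.23, F 0.44. Add prey in this order while the next type's profitability exceeds the intake rate on those already taken.
Rate on top 1: 0.9415. H: 1.23 > 0.9415 → include.
Rate on top 2: 1.111. F: 0.44 < 1.111 → exclude; stop.
Optimal diet: C, H — 2 of 3 types.

2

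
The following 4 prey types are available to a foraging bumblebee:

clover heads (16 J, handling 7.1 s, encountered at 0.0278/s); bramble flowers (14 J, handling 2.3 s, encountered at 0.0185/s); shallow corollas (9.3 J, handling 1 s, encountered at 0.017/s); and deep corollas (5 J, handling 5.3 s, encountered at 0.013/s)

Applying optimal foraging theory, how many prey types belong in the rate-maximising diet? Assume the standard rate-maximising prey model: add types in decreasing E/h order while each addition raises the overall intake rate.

Rank by E/h (J/s): shallow corollas 9.3, bramble flowers 6.09, clover heads 2.25, deep corollas 0.943. Include each in turn until the next type's E/h falls below the running intake rate.
Rate on top 1: 0.1555. bramble flowers: 6.09 > 0.1555 → include.
Rate on top 2: 0.3937. clover heads: 2.25 > 0.3937 → include.
Rate on top 3: 0.6857. deep corollas: 0.943 > 0.6857 → include.
Optimal diet: shallow corollas, bramble flowers, clover heads, deep corollas — 4 of 4 types.

4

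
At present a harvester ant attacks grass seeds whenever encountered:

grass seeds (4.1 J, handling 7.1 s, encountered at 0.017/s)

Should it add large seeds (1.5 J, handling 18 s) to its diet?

On grass seeds alone, R = ΣλE/(1+Σλh) = 0.0697/1.121 = 0.06219 J/s.
large seeds: E/h = 1.5/18 = 0.08333 J/s.
0.08333 > 0.06219, so adding large seeds raises the average — include it.

Yes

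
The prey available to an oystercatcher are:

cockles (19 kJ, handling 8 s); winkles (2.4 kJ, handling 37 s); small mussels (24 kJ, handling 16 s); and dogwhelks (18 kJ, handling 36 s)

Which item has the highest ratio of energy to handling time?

In descending order of E/h:
cockles: 19/8 = 2.38 kJ/s
small mussels: 24/16 = 1.5 kJ/s
dogwhelks: 18/36 = 0.5 kJ/s
winkles: 2.4/37 = 0.0649 kJ/s

cockles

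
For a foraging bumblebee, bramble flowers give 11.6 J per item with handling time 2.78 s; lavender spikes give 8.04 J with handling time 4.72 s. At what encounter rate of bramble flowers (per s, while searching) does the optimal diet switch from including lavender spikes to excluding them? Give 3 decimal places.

0.248 per s

Drop lavender spikes once their profitability E₂/h₂ falls below the rate achievable on bramble flowers alone: E₂/h₂ = λE₁/(1 + λh₁).
Solve for λ: λE₁h₂ = E₂(1 + λh₁) → λ(E₁h₂ − E₂h₁) = E₂ → λ = E₂/(E₁h₂ − E₂h₁).
λ = 8.04/(11.6×4.72 − 8.04×2.78) = 8.04/32.4 = 0.2481 per s.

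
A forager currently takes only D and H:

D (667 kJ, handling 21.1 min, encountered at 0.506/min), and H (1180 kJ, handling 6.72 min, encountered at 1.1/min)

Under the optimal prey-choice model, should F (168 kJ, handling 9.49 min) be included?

Current rate: (0.506×667 + 1.1×1180)/(1 + 0.506×21.1 + 1.1×6.72) = 85.77 kJ/min.
Profitability of F: 168/9.49 = 17.7 kJ/min.
17.7 < 85.77, so adding F would lower the average — exclude it.

No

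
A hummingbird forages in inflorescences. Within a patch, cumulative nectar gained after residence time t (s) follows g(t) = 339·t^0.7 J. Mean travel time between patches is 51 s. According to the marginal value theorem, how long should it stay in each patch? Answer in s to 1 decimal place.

By the marginal value theorem, leave when the instantaneous gain rate g'(t) equals the habitat-wide average g(t)/(T + t).
g'(t) = 0.7·339·t^-0.3. Setting 0.7·339·t^-0.3 = 339·t^0.7/(51+t) gives 0.7(51+t) = t, so 0.30·t = 0.7×51.
t* = 0.7×51/0.30 = 119 s.

119.0 s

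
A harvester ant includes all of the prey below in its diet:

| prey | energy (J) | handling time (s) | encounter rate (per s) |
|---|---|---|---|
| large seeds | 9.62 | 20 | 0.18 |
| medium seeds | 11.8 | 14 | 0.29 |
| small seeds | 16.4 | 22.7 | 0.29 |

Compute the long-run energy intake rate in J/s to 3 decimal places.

0.650 J/s

R = (0.18×9.62 + 0.29×11.8 + 0.29×16.4) / (1 + 0.18×20 + 0.29×14 + 0.29×22.7) = 9.91/15.24 = 0.6501 J/s.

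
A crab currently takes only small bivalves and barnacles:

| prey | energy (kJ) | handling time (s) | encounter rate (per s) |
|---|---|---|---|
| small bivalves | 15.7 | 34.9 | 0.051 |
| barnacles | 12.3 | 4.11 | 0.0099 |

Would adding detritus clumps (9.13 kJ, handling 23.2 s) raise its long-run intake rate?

Yes

On small bivalves and barnacles alone, R = ΣλE/(1+Σλh) = 0.9225/2.821 = 0.327 kJ/s.
Profitability of detritus clumps: 9.13/23.2 = 0.3935 kJ/s.
0.3935 > 0.327, so adding detritus clumps raises the average — include it.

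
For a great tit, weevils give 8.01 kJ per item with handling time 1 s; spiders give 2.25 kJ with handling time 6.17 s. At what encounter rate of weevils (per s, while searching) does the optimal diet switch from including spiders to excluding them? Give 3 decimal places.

Drop spiders once their profitability E₂/h₂ falls below the rate achievable on weevils alone: E₂/h₂ = λE₁/(1 + λh₁).
Solve for λ: λE₁h₂ = E₂(1 + λh₁) → λ(E₁h₂ − E₂h₁) = E₂ → λ = E₂/(E₁h₂ − E₂h₁).
λ = 2.25/(8.01×6.17 − 2.25×1) = 2.25/47.17 = 0.0477 per s.

0.048 per s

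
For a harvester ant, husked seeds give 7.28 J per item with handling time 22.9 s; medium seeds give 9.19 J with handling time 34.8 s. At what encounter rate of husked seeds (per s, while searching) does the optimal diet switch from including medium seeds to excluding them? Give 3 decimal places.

0.214 per s

At the threshold, the rate on husked seeds alone equals the profitability of medium seeds: λ·7.28/(1 + λ·22.9) = 9.19/34.8 = 0.2641.
Rearranging, λ(7.28 − 0.2641×22.9) = 0.2641, so λ = 0.2641/1.233 = 0.2143 per s.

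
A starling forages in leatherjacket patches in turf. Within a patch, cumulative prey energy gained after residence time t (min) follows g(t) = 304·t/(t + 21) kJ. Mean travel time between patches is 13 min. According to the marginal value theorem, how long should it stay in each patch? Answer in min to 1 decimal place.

Optimal t* satisfies g'(t*) = g(t*)/(T + t*).
g'(t) = 304·21/(t + 21)². Setting 304·21/(t+21)² = 304t/[(t+21)(13+t)] gives 21(13+t) = t(t+21), so t² = 21×13 = 273.
t* = √273 = 16.52 min.

16.5 min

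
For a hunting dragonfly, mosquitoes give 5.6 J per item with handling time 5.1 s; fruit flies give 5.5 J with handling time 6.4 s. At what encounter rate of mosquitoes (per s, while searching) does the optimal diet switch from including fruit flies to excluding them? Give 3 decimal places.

0.706 per s

At the threshold, the rate on mosquitoes alone equals the profitability of fruit flies: λ·5.6/(1 + λ·5.1) = 5.5/6.4 = 0.8594.
Rearranging, λ(5.6 − 0.8594×5.1) = 0.8594, so λ = 0.8594/1.217 = 0.706 per s.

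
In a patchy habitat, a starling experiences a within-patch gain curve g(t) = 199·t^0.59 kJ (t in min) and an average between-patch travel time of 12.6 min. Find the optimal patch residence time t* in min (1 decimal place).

By the marginal value theorem, leave when the instantaneous gain rate g'(t) equals the habitat-wide average g(t)/(T + t).
g'(t) = 0.59·199·t^-0.41. Setting 0.59·199·t^-0.41 = 199·t^0.59/(12.6+t) gives 0.59(12.6+t) = t, so 0.41·t = 0.59×12.6.
t* = 0.59×12.6/0.41 = 18.13 min.

18.1 min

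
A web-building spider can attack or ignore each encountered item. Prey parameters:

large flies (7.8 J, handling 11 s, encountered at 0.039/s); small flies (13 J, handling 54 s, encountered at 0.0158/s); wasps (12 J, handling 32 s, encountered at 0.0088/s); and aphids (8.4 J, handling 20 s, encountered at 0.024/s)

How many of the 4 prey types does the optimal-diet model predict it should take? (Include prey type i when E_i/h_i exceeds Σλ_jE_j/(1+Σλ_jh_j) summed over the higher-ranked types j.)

Rank by E/h (J/s): large flies 0.709, aphids 0.42, wasps 0.375, small flies 0.241. Include each in turn until the next type's E/h falls below the running intake rate.
Rate on top 1: 0.2129. aphids: 0.42 > 0.2129 → include.
Rate on top 2: 0.265. wasps: 0.375 > 0.265 → include.
Rate on top 3: 0.2791. small flies: 0.241 < 0.2791 → exclude; stop.
Optimal diet: large flies, aphids, wasps — 3 of 4 types.

3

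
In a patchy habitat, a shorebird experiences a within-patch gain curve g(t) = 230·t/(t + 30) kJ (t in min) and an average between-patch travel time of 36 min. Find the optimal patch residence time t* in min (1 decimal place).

32.9 min

By the marginal value theorem, leave when the instantaneous gain rate g'(t) equals the habitat-wide average g(t)/(T + t).
g'(t) = 230·30/(t + 30)². Setting 230·30/(t+30)² = 230t/[(t+30)(36+t)] gives 30(36+t) = t(t+30), so t² = 30×36 = 1080.
t* = √1080 = 32.86 min.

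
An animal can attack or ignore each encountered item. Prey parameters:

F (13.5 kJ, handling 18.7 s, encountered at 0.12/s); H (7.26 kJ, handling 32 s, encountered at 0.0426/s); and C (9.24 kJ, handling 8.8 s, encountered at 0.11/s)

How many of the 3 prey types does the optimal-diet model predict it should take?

Profitabilities (E/h, kJ/s): C 1.05, F 0.722, H 0.227. Add prey in this order while the next type's profitability exceeds the intake rate on those already taken.
Rate on top 1: 0.5165. F: 0.722 > 0.5165 → include.
Rate on top 2: 0.6259. H: 0.227 < 0.6259 → exclude; stop.
Optimal diet: C, F — 2 of 3 types.

2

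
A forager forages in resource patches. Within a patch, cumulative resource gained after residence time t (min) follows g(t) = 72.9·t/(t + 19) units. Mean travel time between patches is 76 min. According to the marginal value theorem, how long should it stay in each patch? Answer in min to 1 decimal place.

Optimal t* satisfies g'(t*) = g(t*)/(T + t*).
g'(t) = 72.9·19/(t + 19)². Setting 72.9·19/(t+19)² = 72.9t/[(t+19)(76+t)] gives 19(76+t) = t(t+19), so t² = 19×76 = 1444.
t* = √1444 = 38 min.

38.0 min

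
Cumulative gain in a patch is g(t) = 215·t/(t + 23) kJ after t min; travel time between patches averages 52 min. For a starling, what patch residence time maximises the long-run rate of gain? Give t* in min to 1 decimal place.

By the marginal value theorem, leave when the instantaneous gain rate g'(t) equals the habitat-wide average g(t)/(T + t).
g'(t) = 215·23/(t + 23)². Setting 215·23/(t+23)² = 215t/[(t+23)(52+t)] gives 23(52+t) = t(t+23), so t² = 23×52 = 1196.
t* = √1196 = 34.58 min.

34.6 min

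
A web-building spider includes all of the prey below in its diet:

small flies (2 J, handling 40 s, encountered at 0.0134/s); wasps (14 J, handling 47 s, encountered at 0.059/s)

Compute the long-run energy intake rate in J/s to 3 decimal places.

Energy encountered per unit search time: 0.0134×2 + 0.059×14 = 0.8528 J/s.
Handling time per unit search time: 0.0134×40 + 0.059×47 = 3.309.
Rate = 0.8528/(1 + 3.309) = 0.1979 J/s.

0.198 J/s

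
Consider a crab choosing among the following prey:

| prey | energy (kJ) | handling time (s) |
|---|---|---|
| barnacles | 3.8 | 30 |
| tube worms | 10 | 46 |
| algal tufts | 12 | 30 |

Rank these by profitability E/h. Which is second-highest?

tube worms

Profitability E/h (kJ/s): barnacles = 3.8/30 = 0.127, tube worms = 10/46 = 0.217, algal tufts = 12/30 = 0.4.
Ranked: algal tufts > tube worms > barnacles.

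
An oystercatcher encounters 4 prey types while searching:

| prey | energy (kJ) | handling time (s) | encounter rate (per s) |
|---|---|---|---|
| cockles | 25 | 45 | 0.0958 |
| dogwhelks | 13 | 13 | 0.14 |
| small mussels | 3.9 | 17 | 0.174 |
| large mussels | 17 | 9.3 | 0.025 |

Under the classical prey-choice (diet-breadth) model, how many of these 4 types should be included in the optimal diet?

E/h in descending order: large mussels 1.83, dogwhelks 1, cockles 0.556, small mussels 0.229 kJ/s. The optimal diet is the largest prefix of this list for which every included type satisfies E_i/h_i > R on the types above it.
Rate on top 1: 0.3448. dogwhelks: 1 > 0.3448 → include.
Rate on top 2: 0.7355. cockles: 0.556 < 0.7355 → exclude; stop.
Optimal diet: large mussels, dogwhelks — 2 of 4 types.

2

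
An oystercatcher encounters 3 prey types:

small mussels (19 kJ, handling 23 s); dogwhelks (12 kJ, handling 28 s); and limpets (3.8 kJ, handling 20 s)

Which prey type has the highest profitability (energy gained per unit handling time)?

In descending order of E/h:
small mussels: 19/23 = 0.826 kJ/s
dogwhelks: 12/28 = 0.429 kJ/s
limpets: 3.8/20 = 0.19 kJ/s

small mussels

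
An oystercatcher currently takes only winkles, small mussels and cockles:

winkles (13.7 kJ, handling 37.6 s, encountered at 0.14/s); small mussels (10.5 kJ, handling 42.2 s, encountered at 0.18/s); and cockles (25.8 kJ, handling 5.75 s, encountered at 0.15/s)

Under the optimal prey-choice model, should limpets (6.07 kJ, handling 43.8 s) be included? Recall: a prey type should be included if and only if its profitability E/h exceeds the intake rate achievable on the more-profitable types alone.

No

On winkles, small mussels and cockles alone, R = ΣλE/(1+Σλh) = 7.678/14.72 = 0.5215 kJ/s.
Profitability of limpets: 6.07/43.8 = 0.1386 kJ/s.
Since 0.1386 < R, time spent handling limpets is better spent searching.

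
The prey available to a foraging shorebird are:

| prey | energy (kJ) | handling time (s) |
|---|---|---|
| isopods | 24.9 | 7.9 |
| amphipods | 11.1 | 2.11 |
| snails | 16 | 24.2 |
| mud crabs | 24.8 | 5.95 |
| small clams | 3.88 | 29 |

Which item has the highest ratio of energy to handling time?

amphipods

Profitability E/h (kJ/s): isopods = 24.9/7.9 = 3.15, amphipods = 11.1/2.11 = 5.26, snails = 16/24.2 = 0.661, mud crabs = 24.8/5.95 = 4.17, small clams = 3.88/29 = 0.134.
Ranked: amphipods > mud crabs > isopods > snails > small clams.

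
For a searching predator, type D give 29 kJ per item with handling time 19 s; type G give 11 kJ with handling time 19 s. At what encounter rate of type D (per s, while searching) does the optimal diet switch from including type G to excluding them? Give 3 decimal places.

0.032 per s

The zero-one rule: include type G iff E₂/h₂ > λE₁/(1+λh₁). Equality gives the switch point.
λE₁h₂ = E₂ + λE₂h₁ ⇒ λ = E₂/(E₁h₂ − E₂h₁) = 11/(551 − 209) = 0.03216 per s.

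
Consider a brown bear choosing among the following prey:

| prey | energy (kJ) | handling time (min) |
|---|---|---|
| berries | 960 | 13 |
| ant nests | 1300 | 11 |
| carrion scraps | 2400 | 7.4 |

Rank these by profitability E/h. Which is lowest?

In descending order of E/h:
carrion scraps: 2400/7.4 = 324 kJ/min
ant nests: 1300/11 = 118 kJ/min
berries: 960/13 = 73.8 kJ/min

berries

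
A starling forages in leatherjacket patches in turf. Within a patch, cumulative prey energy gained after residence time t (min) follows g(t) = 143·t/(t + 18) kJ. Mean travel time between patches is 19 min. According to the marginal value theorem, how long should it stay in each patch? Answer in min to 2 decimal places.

18.49 min

Optimal t* satisfies g'(t*) = g(t*)/(T + t*).
g'(t) = 143·18/(t + 18)². Setting 143·18/(t+18)² = 143t/[(t+18)(19+t)] gives 18(19+t) = t(t+18), so t² = 18×19 = 342.
t* = √342 = 18.49 min.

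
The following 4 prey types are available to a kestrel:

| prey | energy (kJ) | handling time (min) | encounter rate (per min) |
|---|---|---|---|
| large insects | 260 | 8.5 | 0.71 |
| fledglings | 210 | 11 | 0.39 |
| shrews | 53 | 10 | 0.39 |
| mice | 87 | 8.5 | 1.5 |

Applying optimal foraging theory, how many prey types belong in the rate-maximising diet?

1

Rank by E/h (kJ/min): large insects 30.6, fledglings 19.1, mice 10.2, shrews 5.3. Include each in turn until the next type's E/h falls below the running intake rate.
Rate on top 1: 26.24. fledglings: 19.1 < 26.24 → exclude; stop.
Optimal diet: large insects — 1 of 4 types.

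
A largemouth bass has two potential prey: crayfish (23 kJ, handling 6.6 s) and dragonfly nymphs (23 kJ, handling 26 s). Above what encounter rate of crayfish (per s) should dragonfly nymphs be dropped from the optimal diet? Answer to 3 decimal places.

0.052 per s

At the threshold, the rate on crayfish alone equals the profitability of dragonfly nymphs: λ·23/(1 + λ·6.6) = 23/26 = 0.8846.
Rearranging, λ(23 − 0.8846×6.6) = 0.8846, so λ = 0.8846/17.16 = 0.05155 per s.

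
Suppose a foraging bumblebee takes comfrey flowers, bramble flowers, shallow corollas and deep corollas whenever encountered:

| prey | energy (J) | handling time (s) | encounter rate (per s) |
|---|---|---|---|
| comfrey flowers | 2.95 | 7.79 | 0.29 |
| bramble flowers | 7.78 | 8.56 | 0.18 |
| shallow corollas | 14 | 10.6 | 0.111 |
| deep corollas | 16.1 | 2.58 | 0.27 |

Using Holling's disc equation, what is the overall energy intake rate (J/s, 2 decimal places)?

R = Σλ_iE_i / (1 + Σλ_ih_i)
Numerator: 0.29×2.95 + 0.18×7.78 + 0.111×14 + 0.27×16.1 = 8.157
Denominator: 1 + 0.29×7.79 + 0.18×8.56 + 0.111×10.6 + 0.27×2.58 = 6.673
R = 8.157/6.673 = 1.222 J/s

1.22 J/s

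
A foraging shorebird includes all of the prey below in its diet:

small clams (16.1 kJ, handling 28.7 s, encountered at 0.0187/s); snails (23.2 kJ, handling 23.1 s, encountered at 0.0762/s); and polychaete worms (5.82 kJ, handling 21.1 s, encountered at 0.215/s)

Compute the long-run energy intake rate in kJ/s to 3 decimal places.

0.424 kJ/s

Energy encountered per unit search time: 0.0187×16.1 + 0.0762×23.2 + 0.215×5.82 = 3.32 kJ/s.
Handling time per unit search time: 0.0187×28.7 + 0.0762×23.1 + 0.215×21.1 = 6.833.
Rate = 3.32/(1 + 6.833) = 0.4239 kJ/s.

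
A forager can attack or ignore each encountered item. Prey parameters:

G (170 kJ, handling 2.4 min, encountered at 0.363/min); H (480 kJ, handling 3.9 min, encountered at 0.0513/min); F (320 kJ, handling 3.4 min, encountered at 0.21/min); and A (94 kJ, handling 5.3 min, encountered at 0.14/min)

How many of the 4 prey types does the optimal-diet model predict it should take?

3

E/h in descending order: H 123, F 94.1, G 70.8, A 17.7 kJ/min. The optimal diet is the largest prefix of this list for which every included type satisfies E_i/h_i > R on the types above it.
Rate on top 1: 20.52. F: 94.1 > 20.52 → include.
Rate on top 2: 47.97. G: 70.8 > 47.97 → include.
Rate on top 3: 55.12. A: 17.7 < 55.12 → exclude; stop.
Optimal diet: H, F, G — 3 of 4 types.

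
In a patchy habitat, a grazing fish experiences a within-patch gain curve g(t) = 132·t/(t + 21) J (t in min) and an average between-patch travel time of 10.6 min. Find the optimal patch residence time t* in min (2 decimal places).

14.92 min

Optimal t* satisfies g'(t*) = g(t*)/(T + t*).
g'(t) = 132·21/(t + 21)². Setting 132·21/(t+21)² = 132t/[(t+21)(10.6+t)] gives 21(10.6+t) = t(t+21), so t² = 21×10.6 = 222.6.
t* = √222.6 = 14.92 min.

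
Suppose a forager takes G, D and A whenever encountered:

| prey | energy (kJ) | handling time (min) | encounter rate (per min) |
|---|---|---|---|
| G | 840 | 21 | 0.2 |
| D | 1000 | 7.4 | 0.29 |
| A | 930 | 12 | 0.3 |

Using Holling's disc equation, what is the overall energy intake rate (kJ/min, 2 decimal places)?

67.33 kJ/min

R = Σλ_iE_i / (1 + Σλ_ih_i)
Numerator: 0.2×840 + 0.29×1000 + 0.3×930 = 737
Denominator: 1 + 0.2×21 + 0.29×7.4 + 0.3×12 = 10.95
R = 737/10.95 = 67.33 kJ/min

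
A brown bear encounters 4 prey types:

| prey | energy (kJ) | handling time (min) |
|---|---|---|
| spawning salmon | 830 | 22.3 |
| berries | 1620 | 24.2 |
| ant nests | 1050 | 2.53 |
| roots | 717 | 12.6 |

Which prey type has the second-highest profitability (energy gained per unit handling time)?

berries

In descending order of E/h:
ant nests: 1050/2.53 = 415 kJ/min
berries: 1620/24.2 = 66.9 kJ/min
roots: 717/12.6 = 56.9 kJ/min
spawning salmon: 830/22.3 = 37.2 kJ/min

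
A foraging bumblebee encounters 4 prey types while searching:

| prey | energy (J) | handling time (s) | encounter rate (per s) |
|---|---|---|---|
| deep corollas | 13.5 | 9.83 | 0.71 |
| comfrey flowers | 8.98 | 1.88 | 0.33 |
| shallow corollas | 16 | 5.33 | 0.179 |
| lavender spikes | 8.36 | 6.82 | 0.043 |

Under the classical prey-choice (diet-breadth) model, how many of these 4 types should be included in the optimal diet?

2

E/h in descending order: comfrey flowers 4.78, shallow corollas 3, deep corollas 1.37, lavender spikes 1.23 J/s. The optimal diet is the largest prefix of this list for which every included type satisfies E_i/h_i > R on the types above it.
Rate on top 1: 1.829. shallow corollas: 3 > 1.829 → include.
Rate on top 2: 2.264. deep corollas: 1.37 < 2.264 → exclude; stop.
Optimal diet: comfrey flowers, shallow corollas — 2 of 4 types.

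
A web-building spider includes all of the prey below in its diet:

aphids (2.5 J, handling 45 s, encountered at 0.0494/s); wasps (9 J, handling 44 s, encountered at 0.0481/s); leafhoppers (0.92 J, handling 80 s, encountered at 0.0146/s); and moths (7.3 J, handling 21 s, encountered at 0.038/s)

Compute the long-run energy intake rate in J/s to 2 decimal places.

Energy encountered per unit search time: 0.0494×2.5 + 0.0481×9 + 0.0146×0.92 + 0.038×7.3 = 0.8472 J/s.
Handling time per unit search time: 0.0494×45 + 0.0481×44 + 0.0146×80 + 0.038×21 = 6.305.
Rate = 0.8472/(1 + 6.305) = 0.116 J/s.

0.12 J/s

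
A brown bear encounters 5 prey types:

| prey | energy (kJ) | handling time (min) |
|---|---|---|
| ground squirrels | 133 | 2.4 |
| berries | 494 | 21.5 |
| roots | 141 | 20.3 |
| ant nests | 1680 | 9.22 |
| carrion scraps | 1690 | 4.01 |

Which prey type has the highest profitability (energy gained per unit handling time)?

In descending order of E/h:
carrion scraps: 1690/4.01 = 421 kJ/min
ant nests: 1680/9.22 = 182 kJ/min
ground squirrels: 133/2.4 = 55.4 kJ/min
berries: 494/21.5 = 23 kJ/min
roots: 141/20.3 = 6.95 kJ/min

carrion scraps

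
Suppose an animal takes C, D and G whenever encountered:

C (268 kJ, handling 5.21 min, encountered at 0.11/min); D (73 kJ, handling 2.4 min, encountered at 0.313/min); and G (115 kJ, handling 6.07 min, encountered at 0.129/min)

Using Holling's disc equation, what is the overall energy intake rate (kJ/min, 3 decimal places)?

21.615 kJ/min

R = (0.11×268 + 0.313×73 + 0.129×115) / (1 + 0.11×5.21 + 0.313×2.4 + 0.129×6.07) = 67.16/3.107 = 21.61 kJ/min.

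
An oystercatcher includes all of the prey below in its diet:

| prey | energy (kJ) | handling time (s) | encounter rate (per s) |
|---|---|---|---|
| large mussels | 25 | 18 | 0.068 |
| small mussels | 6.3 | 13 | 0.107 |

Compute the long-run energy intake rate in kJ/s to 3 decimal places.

R = (0.068×25 + 0.107×6.3) / (1 + 0.068×18 + 0.107×13) = 2.374/3.615 = 0.6567 kJ/s.

0.657 kJ/s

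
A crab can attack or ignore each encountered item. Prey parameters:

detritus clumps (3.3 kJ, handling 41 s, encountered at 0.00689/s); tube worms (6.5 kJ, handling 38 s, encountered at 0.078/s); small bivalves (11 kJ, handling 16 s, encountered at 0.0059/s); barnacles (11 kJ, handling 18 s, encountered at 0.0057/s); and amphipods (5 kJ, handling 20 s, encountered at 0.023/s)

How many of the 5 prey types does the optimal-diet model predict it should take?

4

Profitabilities (E/h, kJ/s): small bivalves 0.688, barnacles 0.611, amphipods 0.25, tube worms 0.171, detritus clumps 0.0805. Add prey in this order while the next type's profitability exceeds the intake rate on those already taken.
Rate on top 1: 0.0593. barnacles: 0.611 > 0.0593 → include.
Rate on top 2: 0.1066. amphipods: 0.25 > 0.1066 → include.
Rate on top 3: 0.1464. tube worms: 0.171 > 0.1464 → include.
Rate on top 4: 0.1622. detritus clumps: 0.0805 < 0.1622 → exclude; stop.
Optimal diet: small bivalves, barnacles, amphipods, tube worms — 4 of 5 types.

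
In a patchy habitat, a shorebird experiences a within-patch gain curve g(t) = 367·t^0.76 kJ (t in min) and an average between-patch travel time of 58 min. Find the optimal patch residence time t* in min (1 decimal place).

183.7 min

Maximise g(t)/(T+t): set derivative to zero → g'(t)(T+t) = g(t).
g'(t) = 0.76·367·t^-0.24. Setting 0.76·367·t^-0.24 = 367·t^0.76/(58+t) gives 0.76(58+t) = t, so 0.24·t = 0.76×58.
t* = 0.76×58/0.24 = 183.7 min.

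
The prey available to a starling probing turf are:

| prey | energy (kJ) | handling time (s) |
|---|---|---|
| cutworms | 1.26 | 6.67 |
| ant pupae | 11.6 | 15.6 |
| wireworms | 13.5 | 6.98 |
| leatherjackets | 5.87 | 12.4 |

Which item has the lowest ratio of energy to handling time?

cutworms

Profitability E/h (kJ/s): cutworms = 1.26/6.67 = 0.189, ant pupae = 11.6/15.6 = 0.744, wireworms = 13.5/6.98 = 1.93, leatherjackets = 5.87/12.4 = 0.473.
Ranked: wireworms > ant pupae > leatherjackets > cutworms.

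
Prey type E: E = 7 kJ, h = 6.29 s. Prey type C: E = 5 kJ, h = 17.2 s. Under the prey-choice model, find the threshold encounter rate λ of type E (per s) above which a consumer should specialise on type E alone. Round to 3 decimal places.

At the threshold, the rate on type E alone equals the profitability of type C: λ·7/(1 + λ·6.29) = 5/17.2 = 0.2907.
Rearranging, λ(7 − 0.2907×6.29) = 0.2907, so λ = 0.2907/5.172 = 0.05621 per s.

0.056 per s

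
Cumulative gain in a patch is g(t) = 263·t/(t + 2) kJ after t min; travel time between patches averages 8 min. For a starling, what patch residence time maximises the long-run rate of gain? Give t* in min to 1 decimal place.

Maximise g(t)/(T+t): set derivative to zero → g'(t)(T+t) = g(t).
g'(t) = 263·2/(t + 2)². Setting 263·2/(t+2)² = 263t/[(t+2)(8+t)] gives 2(8+t) = t(t+2), so t² = 2×8 = 16.
t* = √16 = 4 min.

4.0 min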